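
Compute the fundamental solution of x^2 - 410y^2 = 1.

First expand sqrt(410) as a continued fraction. With x_i = (sqrt(410) + m_i)/d_i and (m_0, d_0) = (0, 1): a_0 = floor(sqrt(410)) = 20, since 20^2 = 400 <= 410 < 441 = 21^2.
Iterate m_{i+1} = d_i*a_i - m_i, d_{i+1} = (410 - m_{i+1}^2)/d_i, a_{i+1} = floor((a_0 + m_{i+1})/d_{i+1}):
  m_1 = 1*20 - 0 = 20, d_1 = (410 - 20^2)/1 = 10/1 = 10, a_1 = floor((20 + 20)/10) = 4.
  m_2 = 10*4 - 20 = 20, d_2 = (410 - 20^2)/10 = 10/10 = 1, a_2 = floor((20 + 20)/1) = 40.
  m_3 = 1*40 - 20 = 20, d_3 = (410 - 20^2)/1 = 10/1 = 10: (m_3, d_3) = (m_1, d_1) = (20, 10), so from here the quotients repeat a_1, a_2; the period length is 2.
So sqrt(410) = [20; (4, 40)] with period length k = 2.
k is even, so the fundamental solution of x^2 - 410y^2 = 1 is (p_{k-1}, q_{k-1}) = (p_1, q_1); compute convergents through index 1.
Convergents (p_i = a_i*p_{i-1} + p_{i-2}, q_i = a_i*q_{i-1} + q_{i-2} with p_{-2}=0, p_{-1}=1, q_{-2}=1, q_{-1}=0):
  i=0: a_0=20, p_0 = 20*1 + 0 = 20, q_0 = 20*0 + 1 = 1.
  i=1: a_1=4, p_1 = 4*20 + 1 = 81, q_1 = 4*1 + 0 = 4.
Check: 81^2 - 410*4^2 = 6561 - 6560 = 1, so (x, y) = (81, 4) solves the equation, and by the theorem it is the least positive solution.

(x, y) = (81, 4)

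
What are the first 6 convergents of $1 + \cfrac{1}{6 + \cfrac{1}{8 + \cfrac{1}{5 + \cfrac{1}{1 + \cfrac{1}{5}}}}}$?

Using the convergent recurrence p_i = a_i*p_{i-1} + p_{i-2}, q_i = a_i*q_{i-1} + q_{i-2} with p_{-2}=0, p_{-1}=1, q_{-2}=1, q_{-1}=0:
  i=0: a_0=1, p_0 = 1*1 + 0 = 1, q_0 = 1*0 + 1 = 1.
  i=1: a_1=6, p_1 = 6*1 + 1 = 7, q_1 = 6*1 + 0 = 6.
  i=2: a_2=8, p_2 = 8*7 + 1 = 57, q_2 = 8*6 + 1 = 49.
  i=3: a_3=5, p_3 = 5*57 + 7 = 292, q_3 = 5*49 + 6 = 251.
  i=4: a_4=1, p_4 = 1*292 + 57 = 349, q_4 = 1*251 + 49 = 300.
  i=5: a_5=5, p_5 = 5*349 + 292 = 2037, q_5 = 5*300 + 251 = 1751.

1/1, 7/6, 57/49, 292/251, 349/300, 2037/1751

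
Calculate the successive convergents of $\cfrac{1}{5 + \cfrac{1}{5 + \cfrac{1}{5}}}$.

0/1, 1/5, 5/26, 26/135

Using the convergent recurrence p_i = a_i*p_{i-1} + p_{i-2}, q_i = a_i*q_{i-1} + q_{i-2} with p_{-2}=0, p_{-1}=1, q_{-2}=1, q_{-1}=0:
  i=0: a_0=0, p_0 = 0*1 + 0 = 0, q_0 = 0*0 + 1 = 1.
  i=1: a_1=5, p_1 = 5*0 + 1 = 1, q_1 = 5*1 + 0 = 5.
  i=2: a_2=5, p_2 = 5*1 + 0 = 5, q_2 = 5*5 + 1 = 26.
  i=3: a_3=5, p_3 = 5*5 + 1 = 26, q_3 = 5*26 + 5 = 135.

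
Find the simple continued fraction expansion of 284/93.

Run the Euclidean algorithm on 284 and 93; the successive quotients are the partial quotients a_0, a_1, ... (each step inverts the fractional part left over by the previous one):
  284 = 3*93 + 5, so a_0 = 3.
  93 = 18*5 + 3, so a_1 = 18.
  5 = 1*3 + 2, so a_2 = 1.
  3 = 1*2 + 1, so a_3 = 1.
  2 = 2*1 + 0, so a_4 = 2.
The remainder reaches 0 after 5 divisions, so the expansion has 5 partial quotients, read off in order.

[3; 18, 1, 1, 2]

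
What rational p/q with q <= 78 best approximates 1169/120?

302/31

Expand x = 1169/120 as a continued fraction with the Euclidean algorithm:
  1169 = 9*120 + 89, so a_0 = 9.
  120 = 1*89 + 31, so a_1 = 1.
  89 = 2*31 + 27, so a_2 = 2.
  31 = 1*27 + 4, so a_3 = 1.
  27 = 6*4 + 3, so a_4 = 6.
  4 = 1*3 + 1, so a_5 = 1.
  3 = 3*1 + 0, so a_6 = 3.
so x = [9; 1, 2, 1, 6, 1, 3].
Convergents (p_i = a_i*p_{i-1} + p_{i-2}, q_i = a_i*q_{i-1} + q_{i-2} with p_{-2}=0, p_{-1}=1, q_{-2}=1, q_{-1}=0), until the denominator exceeds 78:
  i=0: a_0=9, p_0 = 9*1 + 0 = 9, q_0 = 9*0 + 1 = 1.
  i=1: a_1=1, p_1 = 1*9 + 1 = 10, q_1 = 1*1 + 0 = 1.
  i=2: a_2=2, p_2 = 2*10 + 9 = 29, q_2 = 2*1 + 1 = 3.
  i=3: a_3=1, p_3 = 1*29 + 10 = 39, q_3 = 1*3 + 1 = 4.
  i=4: a_4=6, p_4 = 6*39 + 29 = 263, q_4 = 6*4 + 3 = 27.
  i=5: a_5=1, p_5 = 1*263 + 39 = 302, q_5 = 1*27 + 4 = 31.
  i=6: a_6=3, p_6 = 3*302 + 263 = 1169, q_6 = 3*31 + 27 = 120.
q_6 = 120 > 78, so the last convergent with denominator <= 78 is p_5/q_5 = 302/31.
The closest fraction with denominator <= 78 is either p_5/q_5 or the intermediate fraction (k*p_5 + p_4)/(k*q_5 + q_4) with the largest k >= 1 whose denominator stays <= 78; these approach x as k grows, and every other convergent or intermediate fraction in range is farther away.
Largest k: floor((78 - q_4)/q_5) = floor((78 - 27)/31) = 1.
That gives (1*302 + 263)/(1*31 + 27) = 565/58.
Compare the errors: |x - 302/31| = |1169*31 - 302*120|/(120*31) = 1/3720, and |x - 565/58| = |1169*58 - 565*120|/(120*58) = 2/6960.
Cross-multiplying, 1*6960 = 6960 < 7440 = 2*3720, so 1/3720 is smaller: the convergent 302/31 is closer to x than 565/58.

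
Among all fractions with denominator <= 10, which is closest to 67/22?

3/1

Expand x = 67/22 as a continued fraction with the Euclidean algorithm:
  67 = 3*22 + 1, so a_0 = 3.
  22 = 22*1 + 0, so a_1 = 22.
so x = [3; 22].
Convergents (p_i = a_i*p_{i-1} + p_{i-2}, q_i = a_i*q_{i-1} + q_{i-2} with p_{-2}=0, p_{-1}=1, q_{-2}=1, q_{-1}=0), until the denominator exceeds 10:
  i=0: a_0=3, p_0 = 3*1 + 0 = 3, q_0 = 3*0 + 1 = 1.
  i=1: a_1=22, p_1 = 22*3 + 1 = 67, q_1 = 22*1 + 0 = 22.
q_1 = 22 > 10, so the last convergent with denominator <= 10 is p_0/q_0 = 3/1.
The closest fraction with denominator <= 10 is either p_0/q_0 or the intermediate fraction (k*p_0 + p_{-1})/(k*q_0 + q_{-1}) with the largest k >= 1 whose denominator stays <= 10; these approach x as k grows, and every other convergent or intermediate fraction in range is farther away.
Largest k: floor((10 - q_{-1})/q_0) = floor((10 - 0)/1) = 10 (using the seeds p_{-1} = 1, q_{-1} = 0).
That gives (10*3 + 1)/(10*1 + 0) = 31/10.
Compare the errors: |x - 3/1| = |67*1 - 3*22|/(22*1) = 1/22, and |x - 31/10| = |67*10 - 31*22|/(22*10) = 12/220.
Cross-multiplying, 1*220 = 220 < 264 = 12*22, so 1/22 is smaller: the convergent 3/1 is closer to x than 31/10.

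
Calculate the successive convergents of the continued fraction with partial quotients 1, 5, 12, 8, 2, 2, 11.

1/1, 6/5, 73/61, 590/493, 1253/1047, 3096/2587, 35309/29504

Using the convergent recurrence p_i = a_i*p_{i-1} + p_{i-2}, q_i = a_i*q_{i-1} + q_{i-2} with p_{-2}=0, p_{-1}=1, q_{-2}=1, q_{-1}=0:
  i=0: a_0=1, p_0 = 1*1 + 0 = 1, q_0 = 1*0 + 1 = 1.
  i=1: a_1=5, p_1 = 5*1 + 1 = 6, q_1 = 5*1 + 0 = 5.
  i=2: a_2=12, p_2 = 12*6 + 1 = 73, q_2 = 12*5 + 1 = 61.
  i=3: a_3=8, p_3 = 8*73 + 6 = 590, q_3 = 8*61 + 5 = 493.
  i=4: a_4=2, p_4 = 2*590 + 73 = 1253, q_4 = 2*493 + 61 = 1047.
  i=5: a_5=2, p_5 = 2*1253 + 590 = 3096, q_5 = 2*1047 + 493 = 2587.
  i=6: a_6=11, p_6 = 11*3096 + 1253 = 35309, q_6 = 11*2587 + 1047 = 29504.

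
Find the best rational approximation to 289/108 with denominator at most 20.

Expand x = 289/108 as a continued fraction with the Euclidean algorithm:
  289 = 2*108 + 73, so a_0 = 2.
  108 = 1*73 + 35, so a_1 = 1.
  73 = 2*35 + 3, so a_2 = 2.
  35 = 11*3 + 2, so a_3 = 11.
  3 = 1*2 + 1, so a_4 = 1.
  2 = 2*1 + 0, so a_5 = 2.
so x = [2; 1, 2, 11, 1, 2].
Convergents (p_i = a_i*p_{i-1} + p_{i-2}, q_i = a_i*q_{i-1} + q_{i-2} with p_{-2}=0, p_{-1}=1, q_{-2}=1, q_{-1}=0), until the denominator exceeds 20:
  i=0: a_0=2, p_0 = 2*1 + 0 = 2, q_0 = 2*0 + 1 = 1.
  i=1: a_1=1, p_1 = 1*2 + 1 = 3, q_1 = 1*1 + 0 = 1.
  i=2: a_2=2, p_2 = 2*3 + 2 = 8, q_2 = 2*1 + 1 = 3.
  i=3: a_3=11, p_3 = 11*8 + 3 = 91, q_3 = 11*3 + 1 = 34.
q_3 = 34 > 20, so the last convergent with denominator <= 20 is p_2/q_2 = 8/3.
The closest fraction with denominator <= 20 is either p_2/q_2 or the intermediate fraction (k*p_2 + p_1)/(k*q_2 + q_1) with the largest k >= 1 whose denominator stays <= 20; these approach x as k grows, and every other convergent or intermediate fraction in range is farther away.
Largest k: floor((20 - q_1)/q_2) = floor((20 - 1)/3) = 6.
That gives (6*8 + 3)/(6*3 + 1) = 51/19.
Compare the errors: |x - 8/3| = |289*3 - 8*108|/(108*3) = 3/324, and |x - 51/19| = |289*19 - 51*108|/(108*19) = 17/2052.
Cross-multiplying, 17*324 = 5508 < 6156 = 3*2052, so 17/2052 is smaller: the intermediate fraction 51/19 is closer to x than 8/3.

51/19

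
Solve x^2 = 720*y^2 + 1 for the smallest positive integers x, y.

(x, y) = (161, 6)

First expand sqrt(720) as a continued fraction. With x_i = (sqrt(720) + m_i)/d_i and (m_0, d_0) = (0, 1): a_0 = floor(sqrt(720)) = 26, since 26^2 = 676 <= 720 < 729 = 27^2.
Iterate m_{i+1} = d_i*a_i - m_i, d_{i+1} = (720 - m_{i+1}^2)/d_i, a_{i+1} = floor((a_0 + m_{i+1})/d_{i+1}):
  m_1 = 1*26 - 0 = 26, d_1 = (720 - 26^2)/1 = 44/1 = 44, a_1 = floor((26 + 26)/44) = 1.
  m_2 = 44*1 - 26 = 18, d_2 = (720 - 18^2)/44 = 396/44 = 9, a_2 = floor((26 + 18)/9) = 4.
  m_3 = 9*4 - 18 = 18, d_3 = (720 - 18^2)/9 = 396/9 = 44, a_3 = floor((26 + 18)/44) = 1.
  m_4 = 44*1 - 18 = 26, d_4 = (720 - 26^2)/44 = 44/44 = 1, a_4 = floor((26 + 26)/1) = 52.
  m_5 = 1*52 - 26 = 26, d_5 = (720 - 26^2)/1 = 44/1 = 44: (m_5, d_5) = (m_1, d_1) = (26, 44), so from here the quotients repeat a_1, ..., a_4; the period length is 4.
So sqrt(720) = [26; (1, 4, 1, 52)] with period length k = 4.
k is even, so the fundamental solution of x^2 - 720y^2 = 1 is (p_{k-1}, q_{k-1}) = (p_3, q_3); compute convergents through index 3.
Convergents (p_i = a_i*p_{i-1} + p_{i-2}, q_i = a_i*q_{i-1} + q_{i-2} with p_{-2}=0, p_{-1}=1, q_{-2}=1, q_{-1}=0):
  i=0: a_0=26, p_0 = 26*1 + 0 = 26, q_0 = 26*0 + 1 = 1.
  i=1: a_1=1, p_1 = 1*26 + 1 = 27, q_1 = 1*1 + 0 = 1.
  i=2: a_2=4, p_2 = 4*27 + 26 = 134, q_2 = 4*1 + 1 = 5.
  i=3: a_3=1, p_3 = 1*134 + 27 = 161, q_3 = 1*5 + 1 = 6.
Check: 161^2 - 720*6^2 = 25921 - 25920 = 1, so (x, y) = (161, 6) solves the equation, and by the theorem it is the least positive solution.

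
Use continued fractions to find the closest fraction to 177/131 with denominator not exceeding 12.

15/11

Expand x = 177/131 as a continued fraction with the Euclidean algorithm:
  177 = 1*131 + 46, so a_0 = 1.
  131 = 2*46 + 39, so a_1 = 2.
  46 = 1*39 + 7, so a_2 = 1.
  39 = 5*7 + 4, so a_3 = 5.
  7 = 1*4 + 3, so a_4 = 1.
  4 = 1*3 + 1, so a_5 = 1.
  3 = 3*1 + 0, so a_6 = 3.
so x = [1; 2, 1, 5, 1, 1, 3].
Convergents (p_i = a_i*p_{i-1} + p_{i-2}, q_i = a_i*q_{i-1} + q_{i-2} with p_{-2}=0, p_{-1}=1, q_{-2}=1, q_{-1}=0), until the denominator exceeds 12:
  i=0: a_0=1, p_0 = 1*1 + 0 = 1, q_0 = 1*0 + 1 = 1.
  i=1: a_1=2, p_1 = 2*1 + 1 = 3, q_1 = 2*1 + 0 = 2.
  i=2: a_2=1, p_2 = 1*3 + 1 = 4, q_2 = 1*2 + 1 = 3.
  i=3: a_3=5, p_3 = 5*4 + 3 = 23, q_3 = 5*3 + 2 = 17.
q_3 = 17 > 12, so the last convergent with denominator <= 12 is p_2/q_2 = 4/3.
The closest fraction with denominator <= 12 is either p_2/q_2 or the intermediate fraction (k*p_2 + p_1)/(k*q_2 + q_1) with the largest k >= 1 whose denominator stays <= 12; these approach x as k grows, and every other convergent or intermediate fraction in range is farther away.
Largest k: floor((12 - q_1)/q_2) = floor((12 - 2)/3) = 3.
That gives (3*4 + 3)/(3*3 + 2) = 15/11.
Compare the errors: |x - 4/3| = |177*3 - 4*131|/(131*3) = 7/393, and |x - 15/11| = |177*11 - 15*131|/(131*11) = 18/1441.
Cross-multiplying, 18*393 = 7074 < 10087 = 7*1441, so 18/1441 is smaller: the intermediate fraction 15/11 is closer to x than 4/3.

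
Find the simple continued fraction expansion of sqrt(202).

[14; (4, 1, 2, 2, 1, 4, 28)]

Write x_i = (sqrt(202) + m_i)/d_i with (m_0, d_0) = (0, 1). a_0 = floor(sqrt(202)) = 14, since 14^2 = 196 <= 202 < 225 = 15^2.
Iterate m_{i+1} = d_i*a_i - m_i, d_{i+1} = (202 - m_{i+1}^2)/d_i, a_{i+1} = floor((a_0 + m_{i+1})/d_{i+1}):
  m_1 = 1*14 - 0 = 14, d_1 = (202 - 14^2)/1 = 6/1 = 6, a_1 = floor((14 + 14)/6) = 4.
  m_2 = 6*4 - 14 = 10, d_2 = (202 - 10^2)/6 = 102/6 = 17, a_2 = floor((14 + 10)/17) = 1.
  m_3 = 17*1 - 10 = 7, d_3 = (202 - 7^2)/17 = 153/17 = 9, a_3 = floor((14 + 7)/9) = 2.
  m_4 = 9*2 - 7 = 11, d_4 = (202 - 11^2)/9 = 81/9 = 9, a_4 = floor((14 + 11)/9) = 2.
  m_5 = 9*2 - 11 = 7, d_5 = (202 - 7^2)/9 = 153/9 = 17, a_5 = floor((14 + 7)/17) = 1.
  m_6 = 17*1 - 7 = 10, d_6 = (202 - 10^2)/17 = 102/17 = 6, a_6 = floor((14 + 10)/6) = 4.
  m_7 = 6*4 - 10 = 14, d_7 = (202 - 14^2)/6 = 6/6 = 1, a_7 = floor((14 + 14)/1) = 28.
  m_8 = 1*28 - 14 = 14, d_8 = (202 - 14^2)/1 = 6/1 = 6: (m_8, d_8) = (m_1, d_1) = (14, 6), so from here the quotients repeat a_1, ..., a_7; the period length is 7.
Hence the expansion of sqrt(202) is a_0 = 14 followed by the repeating block 4, 1, 2, 2, 1, 4, 28 (period 7).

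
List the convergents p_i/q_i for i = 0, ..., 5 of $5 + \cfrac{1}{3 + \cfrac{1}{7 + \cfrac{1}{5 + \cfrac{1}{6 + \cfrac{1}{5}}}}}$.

Using the convergent recurrence p_i = a_i*p_{i-1} + p_{i-2}, q_i = a_i*q_{i-1} + q_{i-2} with p_{-2}=0, p_{-1}=1, q_{-2}=1, q_{-1}=0:
  i=0: a_0=5, p_0 = 5*1 + 0 = 5, q_0 = 5*0 + 1 = 1.
  i=1: a_1=3, p_1 = 3*5 + 1 = 16, q_1 = 3*1 + 0 = 3.
  i=2: a_2=7, p_2 = 7*16 + 5 = 117, q_2 = 7*3 + 1 = 22.
  i=3: a_3=5, p_3 = 5*117 + 16 = 601, q_3 = 5*22 + 3 = 113.
  i=4: a_4=6, p_4 = 6*601 + 117 = 3723, q_4 = 6*113 + 22 = 700.
  i=5: a_5=5, p_5 = 5*3723 + 601 = 19216, q_5 = 5*700 + 113 = 3613.

5/1, 16/3, 117/22, 601/113, 3723/700, 19216/3613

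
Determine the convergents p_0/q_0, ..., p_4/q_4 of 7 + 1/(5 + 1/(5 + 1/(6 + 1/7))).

Using the convergent recurrence p_i = a_i*p_{i-1} + p_{i-2}, q_i = a_i*q_{i-1} + q_{i-2} with p_{-2}=0, p_{-1}=1, q_{-2}=1, q_{-1}=0:
  i=0: a_0=7, p_0 = 7*1 + 0 = 7, q_0 = 7*0 + 1 = 1.
  i=1: a_1=5, p_1 = 5*7 + 1 = 36, q_1 = 5*1 + 0 = 5.
  i=2: a_2=5, p_2 = 5*36 + 7 = 187, q_2 = 5*5 + 1 = 26.
  i=3: a_3=6, p_3 = 6*187 + 36 = 1158, q_3 = 6*26 + 5 = 161.
  i=4: a_4=7, p_4 = 7*1158 + 187 = 8293, q_4 = 7*161 + 26 = 1153.

7/1, 36/5, 187/26, 1158/161, 8293/1153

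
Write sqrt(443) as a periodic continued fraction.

[21; (21, 42)]

Write x_i = (sqrt(443) + m_i)/d_i with (m_0, d_0) = (0, 1). a_0 = floor(sqrt(443)) = 21, since 21^2 = 441 <= 443 < 484 = 22^2.
Iterate m_{i+1} = d_i*a_i - m_i, d_{i+1} = (443 - m_{i+1}^2)/d_i, a_{i+1} = floor((a_0 + m_{i+1})/d_{i+1}):
  m_1 = 1*21 - 0 = 21, d_1 = (443 - 21^2)/1 = 2/1 = 2, a_1 = floor((21 + 21)/2) = 21.
  m_2 = 2*21 - 21 = 21, d_2 = (443 - 21^2)/2 = 2/2 = 1, a_2 = floor((21 + 21)/1) = 42.
  m_3 = 1*42 - 21 = 21, d_3 = (443 - 21^2)/1 = 2/1 = 2: (m_3, d_3) = (m_1, d_1) = (21, 2), so from here the quotients repeat a_1, a_2; the period length is 2.
Hence the expansion of sqrt(443) is a_0 = 21 followed by the repeating block 21, 42 (period 2).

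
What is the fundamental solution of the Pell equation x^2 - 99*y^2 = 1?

First expand sqrt(99) as a continued fraction. With x_i = (sqrt(99) + m_i)/d_i and (m_0, d_0) = (0, 1): a_0 = floor(sqrt(99)) = 9, since 9^2 = 81 <= 99 < 100 = 10^2.
Iterate m_{i+1} = d_i*a_i - m_i, d_{i+1} = (99 - m_{i+1}^2)/d_i, a_{i+1} = floor((a_0 + m_{i+1})/d_{i+1}):
  m_1 = 1*9 - 0 = 9, d_1 = (99 - 9^2)/1 = 18/1 = 18, a_1 = floor((9 + 9)/18) = 1.
  m_2 = 18*1 - 9 = 9, d_2 = (99 - 9^2)/18 = 18/18 = 1, a_2 = floor((9 + 9)/1) = 18.
  m_3 = 1*18 - 9 = 9, d_3 = (99 - 9^2)/1 = 18/1 = 18: (m_3, d_3) = (m_1, d_1) = (9, 18), so from here the quotients repeat a_1, a_2; the period length is 2.
So sqrt(99) = [9; (1, 18)] with period length k = 2.
k is even, so the fundamental solution of x^2 - 99y^2 = 1 is (p_{k-1}, q_{k-1}) = (p_1, q_1); compute convergents through index 1.
Convergents (p_i = a_i*p_{i-1} + p_{i-2}, q_i = a_i*q_{i-1} + q_{i-2} with p_{-2}=0, p_{-1}=1, q_{-2}=1, q_{-1}=0):
  i=0: a_0=9, p_0 = 9*1 + 0 = 9, q_0 = 9*0 + 1 = 1.
  i=1: a_1=1, p_1 = 1*9 + 1 = 10, q_1 = 1*1 + 0 = 1.
Check: 10^2 - 99*1^2 = 100 - 99 = 1, so (x, y) = (10, 1) solves the equation, and by the theorem it is the least positive solution.

(x, y) = (10, 1)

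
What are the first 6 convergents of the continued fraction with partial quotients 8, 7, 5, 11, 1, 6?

8/1, 57/7, 293/36, 3280/403, 3573/439, 24718/3037

Using the convergent recurrence p_i = a_i*p_{i-1} + p_{i-2}, q_i = a_i*q_{i-1} + q_{i-2} with p_{-2}=0, p_{-1}=1, q_{-2}=1, q_{-1}=0:
  i=0: a_0=8, p_0 = 8*1 + 0 = 8, q_0 = 8*0 + 1 = 1.
  i=1: a_1=7, p_1 = 7*8 + 1 = 57, q_1 = 7*1 + 0 = 7.
  i=2: a_2=5, p_2 = 5*57 + 8 = 293, q_2 = 5*7 + 1 = 36.
  i=3: a_3=11, p_3 = 11*293 + 57 = 3280, q_3 = 11*36 + 7 = 403.
  i=4: a_4=1, p_4 = 1*3280 + 293 = 3573, q_4 = 1*403 + 36 = 439.
  i=5: a_5=6, p_5 = 6*3573 + 3280 = 24718, q_5 = 6*439 + 403 = 3037.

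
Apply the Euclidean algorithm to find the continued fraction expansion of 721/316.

[2; 3, 1, 1, 4, 2, 4]

Run the Euclidean algorithm on 721 and 316; the successive quotients are the partial quotients a_0, a_1, ... (each step inverts the fractional part left over by the previous one):
  721 = 2*316 + 89, so a_0 = 2.
  316 = 3*89 + 49, so a_1 = 3.
  89 = 1*49 + 40, so a_2 = 1.
  49 = 1*40 + 9, so a_3 = 1.
  40 = 4*9 + 4, so a_4 = 4.
  9 = 2*4 + 1, so a_5 = 2.
  4 = 4*1 + 0, so a_6 = 4.
The remainder reaches 0 after 7 divisions, so the expansion has 7 partial quotients, read off in order.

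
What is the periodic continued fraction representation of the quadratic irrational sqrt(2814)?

Write x_i = (sqrt(2814) + m_i)/d_i with (m_0, d_0) = (0, 1). a_0 = floor(sqrt(2814)) = 53, since 53^2 = 2809 <= 2814 < 2916 = 54^2.
Iterate m_{i+1} = d_i*a_i - m_i, d_{i+1} = (2814 - m_{i+1}^2)/d_i, a_{i+1} = floor((a_0 + m_{i+1})/d_{i+1}):
  m_1 = 1*53 - 0 = 53, d_1 = (2814 - 53^2)/1 = 5/1 = 5, a_1 = floor((53 + 53)/5) = 21.
  m_2 = 5*21 - 53 = 52, d_2 = (2814 - 52^2)/5 = 110/5 = 22, a_2 = floor((53 + 52)/22) = 4.
  m_3 = 22*4 - 52 = 36, d_3 = (2814 - 36^2)/22 = 1518/22 = 69, a_3 = floor((53 + 36)/69) = 1.
  m_4 = 69*1 - 36 = 33, d_4 = (2814 - 33^2)/69 = 1725/69 = 25, a_4 = floor((53 + 33)/25) = 3.
  m_5 = 25*3 - 33 = 42, d_5 = (2814 - 42^2)/25 = 1050/25 = 42, a_5 = floor((53 + 42)/42) = 2.
  m_6 = 42*2 - 42 = 42, d_6 = (2814 - 42^2)/42 = 1050/42 = 25, a_6 = floor((53 + 42)/25) = 3.
  m_7 = 25*3 - 42 = 33, d_7 = (2814 - 33^2)/25 = 1725/25 = 69, a_7 = floor((53 + 33)/69) = 1.
  m_8 = 69*1 - 33 = 36, d_8 = (2814 - 36^2)/69 = 1518/69 = 22, a_8 = floor((53 + 36)/22) = 4.
  m_9 = 22*4 - 36 = 52, d_9 = (2814 - 52^2)/22 = 110/22 = 5, a_9 = floor((53 + 52)/5) = 21.
  m_10 = 5*21 - 52 = 53, d_10 = (2814 - 53^2)/5 = 5/5 = 1, a_10 = floor((53 + 53)/1) = 106.
  m_11 = 1*106 - 53 = 53, d_11 = (2814 - 53^2)/1 = 5/1 = 5: (m_11, d_11) = (m_1, d_1) = (53, 5), so from here the quotients repeat a_1, ..., a_10; the period length is 10.
Hence the expansion of sqrt(2814) is a_0 = 53 followed by the repeating block 21, 4, 1, 3, 2, 3, 1, 4, 21, 106 (period 10).

[53; (21, 4, 1, 3, 2, 3, 1, 4, 21, 106)]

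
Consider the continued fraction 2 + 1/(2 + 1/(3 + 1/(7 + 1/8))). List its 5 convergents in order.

Using the convergent recurrence p_i = a_i*p_{i-1} + p_{i-2}, q_i = a_i*q_{i-1} + q_{i-2} with p_{-2}=0, p_{-1}=1, q_{-2}=1, q_{-1}=0:
  i=0: a_0=2, p_0 = 2*1 + 0 = 2, q_0 = 2*0 + 1 = 1.
  i=1: a_1=2, p_1 = 2*2 + 1 = 5, q_1 = 2*1 + 0 = 2.
  i=2: a_2=3, p_2 = 3*5 + 2 = 17, q_2 = 3*2 + 1 = 7.
  i=3: a_3=7, p_3 = 7*17 + 5 = 124, q_3 = 7*7 + 2 = 51.
  i=4: a_4=8, p_4 = 8*124 + 17 = 1009, q_4 = 8*51 + 7 = 415.

2/1, 5/2, 17/7, 124/51, 1009/415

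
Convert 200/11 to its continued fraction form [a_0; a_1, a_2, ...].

Run the Euclidean algorithm on 200 and 11; the successive quotients are the partial quotients a_0, a_1, ... (each step inverts the fractional part left over by the previous one):
  200 = 18*11 + 2, so a_0 = 18.
  11 = 5*2 + 1, so a_1 = 5.
  2 = 2*1 + 0, so a_2 = 2.
The remainder reaches 0 after 3 divisions, so the expansion has 3 partial quotients, read off in order.

[18; 5, 2]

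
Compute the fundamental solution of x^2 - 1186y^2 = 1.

(x, y) = (6320195, 183522)

First expand sqrt(1186) as a continued fraction. With x_i = (sqrt(1186) + m_i)/d_i and (m_0, d_0) = (0, 1): a_0 = floor(sqrt(1186)) = 34, since 34^2 = 1156 <= 1186 < 1225 = 35^2.
Iterate m_{i+1} = d_i*a_i - m_i, d_{i+1} = (1186 - m_{i+1}^2)/d_i, a_{i+1} = floor((a_0 + m_{i+1})/d_{i+1}):
  m_1 = 1*34 - 0 = 34, d_1 = (1186 - 34^2)/1 = 30/1 = 30, a_1 = floor((34 + 34)/30) = 2.
  m_2 = 30*2 - 34 = 26, d_2 = (1186 - 26^2)/30 = 510/30 = 17, a_2 = floor((34 + 26)/17) = 3.
  m_3 = 17*3 - 26 = 25, d_3 = (1186 - 25^2)/17 = 561/17 = 33, a_3 = floor((34 + 25)/33) = 1.
  m_4 = 33*1 - 25 = 8, d_4 = (1186 - 8^2)/33 = 1122/33 = 34, a_4 = floor((34 + 8)/34) = 1.
  m_5 = 34*1 - 8 = 26, d_5 = (1186 - 26^2)/34 = 510/34 = 15, a_5 = floor((34 + 26)/15) = 4.
  m_6 = 15*4 - 26 = 34, d_6 = (1186 - 34^2)/15 = 30/15 = 2, a_6 = floor((34 + 34)/2) = 34.
  m_7 = 2*34 - 34 = 34, d_7 = (1186 - 34^2)/2 = 30/2 = 15, a_7 = floor((34 + 34)/15) = 4.
  m_8 = 15*4 - 34 = 26, d_8 = (1186 - 26^2)/15 = 510/15 = 34, a_8 = floor((34 + 26)/34) = 1.
  m_9 = 34*1 - 26 = 8, d_9 = (1186 - 8^2)/34 = 1122/34 = 33, a_9 = floor((34 + 8)/33) = 1.
  m_10 = 33*1 - 8 = 25, d_10 = (1186 - 25^2)/33 = 561/33 = 17, a_10 = floor((34 + 25)/17) = 3.
  m_11 = 17*3 - 25 = 26, d_11 = (1186 - 26^2)/17 = 510/17 = 30, a_11 = floor((34 + 26)/30) = 2.
  m_12 = 30*2 - 26 = 34, d_12 = (1186 - 34^2)/30 = 30/30 = 1, a_12 = floor((34 + 34)/1) = 68.
  m_13 = 1*68 - 34 = 34, d_13 = (1186 - 34^2)/1 = 30/1 = 30: (m_13, d_13) = (m_1, d_1) = (34, 30), so from here the quotients repeat a_1, ..., a_12; the period length is 12.
So sqrt(1186) = [34; (2, 3, 1, 1, 4, 34, 4, 1, 1, 3, 2, 68)] with period length k = 12.
k is even, so the fundamental solution of x^2 - 1186y^2 = 1 is (p_{k-1}, q_{k-1}) = (p_11, q_11); compute convergents through index 11.
Convergents (p_i = a_i*p_{i-1} + p_{i-2}, q_i = a_i*q_{i-1} + q_{i-2} with p_{-2}=0, p_{-1}=1, q_{-2}=1, q_{-1}=0):
  i=0: a_0=34, p_0 = 34*1 + 0 = 34, q_0 = 34*0 + 1 = 1.
  i=1: a_1=2, p_1 = 2*34 + 1 = 69, q_1 = 2*1 + 0 = 2.
  i=2: a_2=3, p_2 = 3*69 + 34 = 241, q_2 = 3*2 + 1 = 7.
  i=3: a_3=1, p_3 = 1*241 + 69 = 310, q_3 = 1*7 + 2 = 9.
  i=4: a_4=1, p_4 = 1*310 + 241 = 551, q_4 = 1*9 + 7 = 16.
  i=5: a_5=4, p_5 = 4*551 + 310 = 2514, q_5 = 4*16 + 9 = 73.
  i=6: a_6=34, p_6 = 34*2514 + 551 = 86027, q_6 = 34*73 + 16 = 2498.
  i=7: a_7=4, p_7 = 4*86027 + 2514 = 346622, q_7 = 4*2498 + 73 = 10065.
  i=8: a_8=1, p_8 = 1*346622 + 86027 = 432649, q_8 = 1*10065 + 2498 = 12563.
  i=9: a_9=1, p_9 = 1*432649 + 346622 = 779271, q_9 = 1*12563 + 10065 = 22628.
  i=10: a_10=3, p_10 = 3*779271 + 432649 = 2770462, q_10 = 3*22628 + 12563 = 80447.
  i=11: a_11=2, p_11 = 2*2770462 + 779271 = 6320195, q_11 = 2*80447 + 22628 = 183522.
Check: 6320195^2 - 1186*183522^2 = 39944864838025 - 39944864838024 = 1, so (x, y) = (6320195, 183522) solves the equation, and by the theorem it is the least positive solution.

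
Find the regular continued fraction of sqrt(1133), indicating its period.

[33; (1, 1, 1, 16, 6, 16, 1, 1, 1, 66)]

Write x_i = (sqrt(1133) + m_i)/d_i with (m_0, d_0) = (0, 1). a_0 = floor(sqrt(1133)) = 33, since 33^2 = 1089 <= 1133 < 1156 = 34^2.
Iterate m_{i+1} = d_i*a_i - m_i, d_{i+1} = (1133 - m_{i+1}^2)/d_i, a_{i+1} = floor((a_0 + m_{i+1})/d_{i+1}):
  m_1 = 1*33 - 0 = 33, d_1 = (1133 - 33^2)/1 = 44/1 = 44, a_1 = floor((33 + 33)/44) = 1.
  m_2 = 44*1 - 33 = 11, d_2 = (1133 - 11^2)/44 = 1012/44 = 23, a_2 = floor((33 + 11)/23) = 1.
  m_3 = 23*1 - 11 = 12, d_3 = (1133 - 12^2)/23 = 989/23 = 43, a_3 = floor((33 + 12)/43) = 1.
  m_4 = 43*1 - 12 = 31, d_4 = (1133 - 31^2)/43 = 172/43 = 4, a_4 = floor((33 + 31)/4) = 16.
  m_5 = 4*16 - 31 = 33, d_5 = (1133 - 33^2)/4 = 44/4 = 11, a_5 = floor((33 + 33)/11) = 6.
  m_6 = 11*6 - 33 = 33, d_6 = (1133 - 33^2)/11 = 44/11 = 4, a_6 = floor((33 + 33)/4) = 16.
  m_7 = 4*16 - 33 = 31, d_7 = (1133 - 31^2)/4 = 172/4 = 43, a_7 = floor((33 + 31)/43) = 1.
  m_8 = 43*1 - 31 = 12, d_8 = (1133 - 12^2)/43 = 989/43 = 23, a_8 = floor((33 + 12)/23) = 1.
  m_9 = 23*1 - 12 = 11, d_9 = (1133 - 11^2)/23 = 1012/23 = 44, a_9 = floor((33 + 11)/44) = 1.
  m_10 = 44*1 - 11 = 33, d_10 = (1133 - 33^2)/44 = 44/44 = 1, a_10 = floor((33 + 33)/1) = 66.
  m_11 = 1*66 - 33 = 33, d_11 = (1133 - 33^2)/1 = 44/1 = 44: (m_11, d_11) = (m_1, d_1) = (33, 44), so from here the quotients repeat a_1, ..., a_10; the period length is 10.
Hence the expansion of sqrt(1133) is a_0 = 33 followed by the repeating block 1, 1, 1, 16, 6, 16, 1, 1, 1, 66 (period 10).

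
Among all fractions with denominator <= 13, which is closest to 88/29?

3/1

Expand x = 88/29 as a continued fraction with the Euclidean algorithm:
  88 = 3*29 + 1, so a_0 = 3.
  29 = 29*1 + 0, so a_1 = 29.
so x = [3; 29].
Convergents (p_i = a_i*p_{i-1} + p_{i-2}, q_i = a_i*q_{i-1} + q_{i-2} with p_{-2}=0, p_{-1}=1, q_{-2}=1, q_{-1}=0), until the denominator exceeds 13:
  i=0: a_0=3, p_0 = 3*1 + 0 = 3, q_0 = 3*0 + 1 = 1.
  i=1: a_1=29, p_1 = 29*3 + 1 = 88, q_1 = 29*1 + 0 = 29.
q_1 = 29 > 13, so the last convergent with denominator <= 13 is p_0/q_0 = 3/1.
The closest fraction with denominator <= 13 is either p_0/q_0 or the intermediate fraction (k*p_0 + p_{-1})/(k*q_0 + q_{-1}) with the largest k >= 1 whose denominator stays <= 13; these approach x as k grows, and every other convergent or intermediate fraction in range is farther away.
Largest k: floor((13 - q_{-1})/q_0) = floor((13 - 0)/1) = 13 (using the seeds p_{-1} = 1, q_{-1} = 0).
That gives (13*3 + 1)/(13*1 + 0) = 40/13.
Compare the errors: |x - 3/1| = |88*1 - 3*29|/(29*1) = 1/29, and |x - 40/13| = |88*13 - 40*29|/(29*13) = 16/377.
Cross-multiplying, 1*377 = 377 < 464 = 16*29, so 1/29 is smaller: the convergent 3/1 is closer to x than 40/13.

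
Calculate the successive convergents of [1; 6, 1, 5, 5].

Using the convergent recurrence p_i = a_i*p_{i-1} + p_{i-2}, q_i = a_i*q_{i-1} + q_{i-2} with p_{-2}=0, p_{-1}=1, q_{-2}=1, q_{-1}=0:
  i=0: a_0=1, p_0 = 1*1 + 0 = 1, q_0 = 1*0 + 1 = 1.
  i=1: a_1=6, p_1 = 6*1 + 1 = 7, q_1 = 6*1 + 0 = 6.
  i=2: a_2=1, p_2 = 1*7 + 1 = 8, q_2 = 1*6 + 1 = 7.
  i=3: a_3=5, p_3 = 5*8 + 7 = 47, q_3 = 5*7 + 6 = 41.
  i=4: a_4=5, p_4 = 5*47 + 8 = 243, q_4 = 5*41 + 7 = 212.

1/1, 7/6, 8/7, 47/41, 243/212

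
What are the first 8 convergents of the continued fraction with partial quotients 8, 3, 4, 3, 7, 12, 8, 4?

8/1, 25/3, 108/13, 349/42, 2551/307, 30961/3726, 250239/30115, 1031917/124186

Using the convergent recurrence p_i = a_i*p_{i-1} + p_{i-2}, q_i = a_i*q_{i-1} + q_{i-2} with p_{-2}=0, p_{-1}=1, q_{-2}=1, q_{-1}=0:
  i=0: a_0=8, p_0 = 8*1 + 0 = 8, q_0 = 8*0 + 1 = 1.
  i=1: a_1=3, p_1 = 3*8 + 1 = 25, q_1 = 3*1 + 0 = 3.
  i=2: a_2=4, p_2 = 4*25 + 8 = 108, q_2 = 4*3 + 1 = 13.
  i=3: a_3=3, p_3 = 3*108 + 25 = 349, q_3 = 3*13 + 3 = 42.
  i=4: a_4=7, p_4 = 7*349 + 108 = 2551, q_4 = 7*42 + 13 = 307.
  i=5: a_5=12, p_5 = 12*2551 + 349 = 30961, q_5 = 12*307 + 42 = 3726.
  i=6: a_6=8, p_6 = 8*30961 + 2551 = 250239, q_6 = 8*3726 + 307 = 30115.
  i=7: a_7=4, p_7 = 4*250239 + 30961 = 1031917, q_7 = 4*30115 + 3726 = 124186.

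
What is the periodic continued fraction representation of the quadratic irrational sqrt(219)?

[14; (1, 3, 1, 28)]

Write x_i = (sqrt(219) + m_i)/d_i with (m_0, d_0) = (0, 1). a_0 = floor(sqrt(219)) = 14, since 14^2 = 196 <= 219 < 225 = 15^2.
Iterate m_{i+1} = d_i*a_i - m_i, d_{i+1} = (219 - m_{i+1}^2)/d_i, a_{i+1} = floor((a_0 + m_{i+1})/d_{i+1}):
  m_1 = 1*14 - 0 = 14, d_1 = (219 - 14^2)/1 = 23/1 = 23, a_1 = floor((14 + 14)/23) = 1.
  m_2 = 23*1 - 14 = 9, d_2 = (219 - 9^2)/23 = 138/23 = 6, a_2 = floor((14 + 9)/6) = 3.
  m_3 = 6*3 - 9 = 9, d_3 = (219 - 9^2)/6 = 138/6 = 23, a_3 = floor((14 + 9)/23) = 1.
  m_4 = 23*1 - 9 = 14, d_4 = (219 - 14^2)/23 = 23/23 = 1, a_4 = floor((14 + 14)/1) = 28.
  m_5 = 1*28 - 14 = 14, d_5 = (219 - 14^2)/1 = 23/1 = 23: (m_5, d_5) = (m_1, d_1) = (14, 23), so from here the quotients repeat a_1, ..., a_4; the period length is 4.
Hence the expansion of sqrt(219) is a_0 = 14 followed by the repeating block 1, 3, 1, 28 (period 4).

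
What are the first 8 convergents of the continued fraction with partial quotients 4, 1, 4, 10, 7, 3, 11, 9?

Using the convergent recurrence p_i = a_i*p_{i-1} + p_{i-2}, q_i = a_i*q_{i-1} + q_{i-2} with p_{-2}=0, p_{-1}=1, q_{-2}=1, q_{-1}=0:
  i=0: a_0=4, p_0 = 4*1 + 0 = 4, q_0 = 4*0 + 1 = 1.
  i=1: a_1=1, p_1 = 1*4 + 1 = 5, q_1 = 1*1 + 0 = 1.
  i=2: a_2=4, p_2 = 4*5 + 4 = 24, q_2 = 4*1 + 1 = 5.
  i=3: a_3=10, p_3 = 10*24 + 5 = 245, q_3 = 10*5 + 1 = 51.
  i=4: a_4=7, p_4 = 7*245 + 24 = 1739, q_4 = 7*51 + 5 = 362.
  i=5: a_5=3, p_5 = 3*1739 + 245 = 5462, q_5 = 3*362 + 51 = 1137.
  i=6: a_6=11, p_6 = 11*5462 + 1739 = 61821, q_6 = 11*1137 + 362 = 12869.
  i=7: a_7=9, p_7 = 9*61821 + 5462 = 561851, q_7 = 9*12869 + 1137 = 116958.

4/1, 5/1, 24/5, 245/51, 1739/362, 5462/1137, 61821/12869, 561851/116958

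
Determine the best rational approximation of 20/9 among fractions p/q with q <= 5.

11/5

Expand x = 20/9 as a continued fraction with the Euclidean algorithm:
  20 = 2*9 + 2, so a_0 = 2.
  9 = 4*2 + 1, so a_1 = 4.
  2 = 2*1 + 0, so a_2 = 2.
so x = [2; 4, 2].
Convergents (p_i = a_i*p_{i-1} + p_{i-2}, q_i = a_i*q_{i-1} + q_{i-2} with p_{-2}=0, p_{-1}=1, q_{-2}=1, q_{-1}=0), until the denominator exceeds 5:
  i=0: a_0=2, p_0 = 2*1 + 0 = 2, q_0 = 2*0 + 1 = 1.
  i=1: a_1=4, p_1 = 4*2 + 1 = 9, q_1 = 4*1 + 0 = 4.
  i=2: a_2=2, p_2 = 2*9 + 2 = 20, q_2 = 2*4 + 1 = 9.
q_2 = 9 > 5, so the last convergent with denominator <= 5 is p_1/q_1 = 9/4.
The closest fraction with denominator <= 5 is either p_1/q_1 or the intermediate fraction (k*p_1 + p_0)/(k*q_1 + q_0) with the largest k >= 1 whose denominator stays <= 5; these approach x as k grows, and every other convergent or intermediate fraction in range is farther away.
Largest k: floor((5 - q_0)/q_1) = floor((5 - 1)/4) = 1.
That gives (1*9 + 2)/(1*4 + 1) = 11/5.
Compare the errors: |x - 9/4| = |20*4 - 9*9|/(9*4) = 1/36, and |x - 11/5| = |20*5 - 11*9|/(9*5) = 1/45.
Cross-multiplying, 1*36 = 36 < 45 = 1*45, so 1/45 is smaller: the intermediate fraction 11/5 is closer to x than 9/4.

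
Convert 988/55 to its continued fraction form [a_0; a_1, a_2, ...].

[17; 1, 26, 2]

Run the Euclidean algorithm on 988 and 55; the successive quotients are the partial quotients a_0, a_1, ... (each step inverts the fractional part left over by the previous one):
  988 = 17*55 + 53, so a_0 = 17.
  55 = 1*53 + 2, so a_1 = 1.
  53 = 26*2 + 1, so a_2 = 26.
  2 = 2*1 + 0, so a_3 = 2.
The remainder reaches 0 after 4 divisions, so the expansion has 4 partial quotients, read off in order.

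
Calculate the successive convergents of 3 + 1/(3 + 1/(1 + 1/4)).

Using the convergent recurrence p_i = a_i*p_{i-1} + p_{i-2}, q_i = a_i*q_{i-1} + q_{i-2} with p_{-2}=0, p_{-1}=1, q_{-2}=1, q_{-1}=0:
  i=0: a_0=3, p_0 = 3*1 + 0 = 3, q_0 = 3*0 + 1 = 1.
  i=1: a_1=3, p_1 = 3*3 + 1 = 10, q_1 = 3*1 + 0 = 3.
  i=2: a_2=1, p_2 = 1*10 + 3 = 13, q_2 = 1*3 + 1 = 4.
  i=3: a_3=4, p_3 = 4*13 + 10 = 62, q_3 = 4*4 + 3 = 19.

3/1, 10/3, 13/4, 62/19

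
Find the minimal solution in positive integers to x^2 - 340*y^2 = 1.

First expand sqrt(340) as a continued fraction. With x_i = (sqrt(340) + m_i)/d_i and (m_0, d_0) = (0, 1): a_0 = floor(sqrt(340)) = 18, since 18^2 = 324 <= 340 < 361 = 19^2.
Iterate m_{i+1} = d_i*a_i - m_i, d_{i+1} = (340 - m_{i+1}^2)/d_i, a_{i+1} = floor((a_0 + m_{i+1})/d_{i+1}):
  m_1 = 1*18 - 0 = 18, d_1 = (340 - 18^2)/1 = 16/1 = 16, a_1 = floor((18 + 18)/16) = 2.
  m_2 = 16*2 - 18 = 14, d_2 = (340 - 14^2)/16 = 144/16 = 9, a_2 = floor((18 + 14)/9) = 3.
  m_3 = 9*3 - 14 = 13, d_3 = (340 - 13^2)/9 = 171/9 = 19, a_3 = floor((18 + 13)/19) = 1.
  m_4 = 19*1 - 13 = 6, d_4 = (340 - 6^2)/19 = 304/19 = 16, a_4 = floor((18 + 6)/16) = 1.
  m_5 = 16*1 - 6 = 10, d_5 = (340 - 10^2)/16 = 240/16 = 15, a_5 = floor((18 + 10)/15) = 1.
  m_6 = 15*1 - 10 = 5, d_6 = (340 - 5^2)/15 = 315/15 = 21, a_6 = floor((18 + 5)/21) = 1.
  m_7 = 21*1 - 5 = 16, d_7 = (340 - 16^2)/21 = 84/21 = 4, a_7 = floor((18 + 16)/4) = 8.
  m_8 = 4*8 - 16 = 16, d_8 = (340 - 16^2)/4 = 84/4 = 21, a_8 = floor((18 + 16)/21) = 1.
  m_9 = 21*1 - 16 = 5, d_9 = (340 - 5^2)/21 = 315/21 = 15, a_9 = floor((18 + 5)/15) = 1.
  m_10 = 15*1 - 5 = 10, d_10 = (340 - 10^2)/15 = 240/15 = 16, a_10 = floor((18 + 10)/16) = 1.
  m_11 = 16*1 - 10 = 6, d_11 = (340 - 6^2)/16 = 304/16 = 19, a_11 = floor((18 + 6)/19) = 1.
  m_12 = 19*1 - 6 = 13, d_12 = (340 - 13^2)/19 = 171/19 = 9, a_12 = floor((18 + 13)/9) = 3.
  m_13 = 9*3 - 13 = 14, d_13 = (340 - 14^2)/9 = 144/9 = 16, a_13 = floor((18 + 14)/16) = 2.
  m_14 = 16*2 - 14 = 18, d_14 = (340 - 18^2)/16 = 16/16 = 1, a_14 = floor((18 + 18)/1) = 36.
  m_15 = 1*36 - 18 = 18, d_15 = (340 - 18^2)/1 = 16/1 = 16: (m_15, d_15) = (m_1, d_1) = (18, 16), so from here the quotients repeat a_1, ..., a_14; the period length is 14.
So sqrt(340) = [18; (2, 3, 1, 1, 1, 1, 8, 1, 1, 1, 1, 3, 2, 36)] with period length k = 14.
k is even, so the fundamental solution of x^2 - 340y^2 = 1 is (p_{k-1}, q_{k-1}) = (p_13, q_13); compute convergents through index 13.
Convergents (p_i = a_i*p_{i-1} + p_{i-2}, q_i = a_i*q_{i-1} + q_{i-2} with p_{-2}=0, p_{-1}=1, q_{-2}=1, q_{-1}=0):
  i=0: a_0=18, p_0 = 18*1 + 0 = 18, q_0 = 18*0 + 1 = 1.
  i=1: a_1=2, p_1 = 2*18 + 1 = 37, q_1 = 2*1 + 0 = 2.
  i=2: a_2=3, p_2 = 3*37 + 18 = 129, q_2 = 3*2 + 1 = 7.
  i=3: a_3=1, p_3 = 1*129 + 37 = 166, q_3 = 1*7 + 2 = 9.
  i=4: a_4=1, p_4 = 1*166 + 129 = 295, q_4 = 1*9 + 7 = 16.
  i=5: a_5=1, p_5 = 1*295 + 166 = 461, q_5 = 1*16 + 9 = 25.
  i=6: a_6=1, p_6 = 1*461 + 295 = 756, q_6 = 1*25 + 16 = 41.
  i=7: a_7=8, p_7 = 8*756 + 461 = 6509, q_7 = 8*41 + 25 = 353.
  i=8: a_8=1, p_8 = 1*6509 + 756 = 7265, q_8 = 1*353 + 41 = 394.
  i=9: a_9=1, p_9 = 1*7265 + 6509 = 13774, q_9 = 1*394 + 353 = 747.
  i=10: a_10=1, p_10 = 1*13774 + 7265 = 21039, q_10 = 1*747 + 394 = 1141.
  i=11: a_11=1, p_11 = 1*21039 + 13774 = 34813, q_11 = 1*1141 + 747 = 1888.
  i=12: a_12=3, p_12 = 3*34813 + 21039 = 125478, q_12 = 3*1888 + 1141 = 6805.
  i=13: a_13=2, p_13 = 2*125478 + 34813 = 285769, q_13 = 2*6805 + 1888 = 15498.
Check: 285769^2 - 340*15498^2 = 81663921361 - 81663921360 = 1, so (x, y) = (285769, 15498) solves the equation, and by the theorem it is the least positive solution.

(x, y) = (285769, 15498)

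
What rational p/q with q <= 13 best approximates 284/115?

Expand x = 284/115 as a continued fraction with the Euclidean algorithm:
  284 = 2*115 + 54, so a_0 = 2.
  115 = 2*54 + 7, so a_1 = 2.
  54 = 7*7 + 5, so a_2 = 7.
  7 = 1*5 + 2, so a_3 = 1.
  5 = 2*2 + 1, so a_4 = 2.
  2 = 2*1 + 0, so a_5 = 2.
so x = [2; 2, 7, 1, 2, 2].
Convergents (p_i = a_i*p_{i-1} + p_{i-2}, q_i = a_i*q_{i-1} + q_{i-2} with p_{-2}=0, p_{-1}=1, q_{-2}=1, q_{-1}=0), until the denominator exceeds 13:
  i=0: a_0=2, p_0 = 2*1 + 0 = 2, q_0 = 2*0 + 1 = 1.
  i=1: a_1=2, p_1 = 2*2 + 1 = 5, q_1 = 2*1 + 0 = 2.
  i=2: a_2=7, p_2 = 7*5 + 2 = 37, q_2 = 7*2 + 1 = 15.
q_2 = 15 > 13, so the last convergent with denominator <= 13 is p_1/q_1 = 5/2.
The closest fraction with denominator <= 13 is either p_1/q_1 or the intermediate fraction (k*p_1 + p_0)/(k*q_1 + q_0) with the largest k >= 1 whose denominator stays <= 13; these approach x as k grows, and every other convergent or intermediate fraction in range is farther away.
Largest k: floor((13 - q_0)/q_1) = floor((13 - 1)/2) = 6.
That gives (6*5 + 2)/(6*2 + 1) = 32/13.
Compare the errors: |x - 5/2| = |284*2 - 5*115|/(115*2) = 7/230, and |x - 32/13| = |284*13 - 32*115|/(115*13) = 12/1495.
Cross-multiplying, 12*230 = 2760 < 10465 = 7*1495, so 12/1495 is smaller: the intermediate fraction 32/13 is closer to x than 5/2.

32/13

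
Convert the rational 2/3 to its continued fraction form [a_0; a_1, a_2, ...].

[0; 1, 2]

Run the Euclidean algorithm on 2 and 3; the successive quotients are the partial quotients a_0, a_1, ... (each step inverts the fractional part left over by the previous one):
  2 = 0*3 + 2, so a_0 = 0.
  3 = 1*2 + 1, so a_1 = 1.
  2 = 2*1 + 0, so a_2 = 2.
The remainder reaches 0 after 3 divisions, so the expansion has 3 partial quotients, read off in order.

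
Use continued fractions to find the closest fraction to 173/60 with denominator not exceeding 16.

26/9

Expand x = 173/60 as a continued fraction with the Euclidean algorithm:
  173 = 2*60 + 53, so a_0 = 2.
  60 = 1*53 + 7, so a_1 = 1.
  53 = 7*7 + 4, so a_2 = 7.
  7 = 1*4 + 3, so a_3 = 1.
  4 = 1*3 + 1, so a_4 = 1.
  3 = 3*1 + 0, so a_5 = 3.
so x = [2; 1, 7, 1, 1, 3].
Convergents (p_i = a_i*p_{i-1} + p_{i-2}, q_i = a_i*q_{i-1} + q_{i-2} with p_{-2}=0, p_{-1}=1, q_{-2}=1, q_{-1}=0), until the denominator exceeds 16:
  i=0: a_0=2, p_0 = 2*1 + 0 = 2, q_0 = 2*0 + 1 = 1.
  i=1: a_1=1, p_1 = 1*2 + 1 = 3, q_1 = 1*1 + 0 = 1.
  i=2: a_2=7, p_2 = 7*3 + 2 = 23, q_2 = 7*1 + 1 = 8.
  i=3: a_3=1, p_3 = 1*23 + 3 = 26, q_3 = 1*8 + 1 = 9.
  i=4: a_4=1, p_4 = 1*26 + 23 = 49, q_4 = 1*9 + 8 = 17.
q_4 = 17 > 16, so the last convergent with denominator <= 16 is p_3/q_3 = 26/9.
The closest fraction with denominator <= 16 is either p_3/q_3 or the intermediate fraction (k*p_3 + p_2)/(k*q_3 + q_2) with the largest k >= 1 whose denominator stays <= 16; these approach x as k grows, and every other convergent or intermediate fraction in range is farther away.
Largest k: floor((16 - q_2)/q_3) = floor((16 - 8)/9) = 0.
Since k = 0, no intermediate fraction beyond p_3/q_3 has denominator <= 16, so the convergent 26/9 is the closest (its error is |173*9 - 26*60|/(60*9) = 3/540).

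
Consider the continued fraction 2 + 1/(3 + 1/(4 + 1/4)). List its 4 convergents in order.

2/1, 7/3, 30/13, 127/55

Using the convergent recurrence p_i = a_i*p_{i-1} + p_{i-2}, q_i = a_i*q_{i-1} + q_{i-2} with p_{-2}=0, p_{-1}=1, q_{-2}=1, q_{-1}=0:
  i=0: a_0=2, p_0 = 2*1 + 0 = 2, q_0 = 2*0 + 1 = 1.
  i=1: a_1=3, p_1 = 3*2 + 1 = 7, q_1 = 3*1 + 0 = 3.
  i=2: a_2=4, p_2 = 4*7 + 2 = 30, q_2 = 4*3 + 1 = 13.
  i=3: a_3=4, p_3 = 4*30 + 7 = 127, q_3 = 4*13 + 3 = 55.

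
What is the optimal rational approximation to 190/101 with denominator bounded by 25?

32/17

Expand x = 190/101 as a continued fraction with the Euclidean algorithm:
  190 = 1*101 + 89, so a_0 = 1.
  101 = 1*89 + 12, so a_1 = 1.
  89 = 7*12 + 5, so a_2 = 7.
  12 = 2*5 + 2, so a_3 = 2.
  5 = 2*2 + 1, so a_4 = 2.
  2 = 2*1 + 0, so a_5 = 2.
so x = [1; 1, 7, 2, 2, 2].
Convergents (p_i = a_i*p_{i-1} + p_{i-2}, q_i = a_i*q_{i-1} + q_{i-2} with p_{-2}=0, p_{-1}=1, q_{-2}=1, q_{-1}=0), until the denominator exceeds 25:
  i=0: a_0=1, p_0 = 1*1 + 0 = 1, q_0 = 1*0 + 1 = 1.
  i=1: a_1=1, p_1 = 1*1 + 1 = 2, q_1 = 1*1 + 0 = 1.
  i=2: a_2=7, p_2 = 7*2 + 1 = 15, q_2 = 7*1 + 1 = 8.
  i=3: a_3=2, p_3 = 2*15 + 2 = 32, q_3 = 2*8 + 1 = 17.
  i=4: a_4=2, p_4 = 2*32 + 15 = 79, q_4 = 2*17 + 8 = 42.
q_4 = 42 > 25, so the last convergent with denominator <= 25 is p_3/q_3 = 32/17.
The closest fraction with denominator <= 25 is either p_3/q_3 or the intermediate fraction (k*p_3 + p_2)/(k*q_3 + q_2) with the largest k >= 1 whose denominator stays <= 25; these approach x as k grows, and every other convergent or intermediate fraction in range is farther away.
Largest k: floor((25 - q_2)/q_3) = floor((25 - 8)/17) = 1.
That gives (1*32 + 15)/(1*17 + 8) = 47/25.
Compare the errors: |x - 32/17| = |190*17 - 32*101|/(101*17) = 2/1717, and |x - 47/25| = |190*25 - 47*101|/(101*25) = 3/2525.
Cross-multiplying, 2*2525 = 5050 < 5151 = 3*1717, so 2/1717 is smaller: the convergent 32/17 is closer to x than 47/25.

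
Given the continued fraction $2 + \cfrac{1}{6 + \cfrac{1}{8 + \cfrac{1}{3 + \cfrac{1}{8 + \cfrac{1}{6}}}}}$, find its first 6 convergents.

2/1, 13/6, 106/49, 331/153, 2754/1273, 16855/7791

Using the convergent recurrence p_i = a_i*p_{i-1} + p_{i-2}, q_i = a_i*q_{i-1} + q_{i-2} with p_{-2}=0, p_{-1}=1, q_{-2}=1, q_{-1}=0:
  i=0: a_0=2, p_0 = 2*1 + 0 = 2, q_0 = 2*0 + 1 = 1.
  i=1: a_1=6, p_1 = 6*2 + 1 = 13, q_1 = 6*1 + 0 = 6.
  i=2: a_2=8, p_2 = 8*13 + 2 = 106, q_2 = 8*6 + 1 = 49.
  i=3: a_3=3, p_3 = 3*106 + 13 = 331, q_3 = 3*49 + 6 = 153.
  i=4: a_4=8, p_4 = 8*331 + 106 = 2754, q_4 = 8*153 + 49 = 1273.
  i=5: a_5=6, p_5 = 6*2754 + 331 = 16855, q_5 = 6*1273 + 153 = 7791.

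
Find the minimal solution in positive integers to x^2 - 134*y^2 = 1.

First expand sqrt(134) as a continued fraction. With x_i = (sqrt(134) + m_i)/d_i and (m_0, d_0) = (0, 1): a_0 = floor(sqrt(134)) = 11, since 11^2 = 121 <= 134 < 144 = 12^2.
Iterate m_{i+1} = d_i*a_i - m_i, d_{i+1} = (134 - m_{i+1}^2)/d_i, a_{i+1} = floor((a_0 + m_{i+1})/d_{i+1}):
  m_1 = 1*11 - 0 = 11, d_1 = (134 - 11^2)/1 = 13/1 = 13, a_1 = floor((11 + 11)/13) = 1.
  m_2 = 13*1 - 11 = 2, d_2 = (134 - 2^2)/13 = 130/13 = 10, a_2 = floor((11 + 2)/10) = 1.
  m_3 = 10*1 - 2 = 8, d_3 = (134 - 8^2)/10 = 70/10 = 7, a_3 = floor((11 + 8)/7) = 2.
  m_4 = 7*2 - 8 = 6, d_4 = (134 - 6^2)/7 = 98/7 = 14, a_4 = floor((11 + 6)/14) = 1.
  m_5 = 14*1 - 6 = 8, d_5 = (134 - 8^2)/14 = 70/14 = 5, a_5 = floor((11 + 8)/5) = 3.
  m_6 = 5*3 - 8 = 7, d_6 = (134 - 7^2)/5 = 85/5 = 17, a_6 = floor((11 + 7)/17) = 1.
  m_7 = 17*1 - 7 = 10, d_7 = (134 - 10^2)/17 = 34/17 = 2, a_7 = floor((11 + 10)/2) = 10.
  m_8 = 2*10 - 10 = 10, d_8 = (134 - 10^2)/2 = 34/2 = 17, a_8 = floor((11 + 10)/17) = 1.
  m_9 = 17*1 - 10 = 7, d_9 = (134 - 7^2)/17 = 85/17 = 5, a_9 = floor((11 + 7)/5) = 3.
  m_10 = 5*3 - 7 = 8, d_10 = (134 - 8^2)/5 = 70/5 = 14, a_10 = floor((11 + 8)/14) = 1.
  m_11 = 14*1 - 8 = 6, d_11 = (134 - 6^2)/14 = 98/14 = 7, a_11 = floor((11 + 6)/7) = 2.
  m_12 = 7*2 - 6 = 8, d_12 = (134 - 8^2)/7 = 70/7 = 10, a_12 = floor((11 + 8)/10) = 1.
  m_13 = 10*1 - 8 = 2, d_13 = (134 - 2^2)/10 = 130/10 = 13, a_13 = floor((11 + 2)/13) = 1.
  m_14 = 13*1 - 2 = 11, d_14 = (134 - 11^2)/13 = 13/13 = 1, a_14 = floor((11 + 11)/1) = 22.
  m_15 = 1*22 - 11 = 11, d_15 = (134 - 11^2)/1 = 13/1 = 13: (m_15, d_15) = (m_1, d_1) = (11, 13), so from here the quotients repeat a_1, ..., a_14; the period length is 14.
So sqrt(134) = [11; (1, 1, 2, 1, 3, 1, 10, 1, 3, 1, 2, 1, 1, 22)] with period length k = 14.
k is even, so the fundamental solution of x^2 - 134y^2 = 1 is (p_{k-1}, q_{k-1}) = (p_13, q_13); compute convergents through index 13.
Convergents (p_i = a_i*p_{i-1} + p_{i-2}, q_i = a_i*q_{i-1} + q_{i-2} with p_{-2}=0, p_{-1}=1, q_{-2}=1, q_{-1}=0):
  i=0: a_0=11, p_0 = 11*1 + 0 = 11, q_0 = 11*0 + 1 = 1.
  i=1: a_1=1, p_1 = 1*11 + 1 = 12, q_1 = 1*1 + 0 = 1.
  i=2: a_2=1, p_2 = 1*12 + 11 = 23, q_2 = 1*1 + 1 = 2.
  i=3: a_3=2, p_3 = 2*23 + 12 = 58, q_3 = 2*2 + 1 = 5.
  i=4: a_4=1, p_4 = 1*58 + 23 = 81, q_4 = 1*5 + 2 = 7.
  i=5: a_5=3, p_5 = 3*81 + 58 = 301, q_5 = 3*7 + 5 = 26.
  i=6: a_6=1, p_6 = 1*301 + 81 = 382, q_6 = 1*26 + 7 = 33.
  i=7: a_7=10, p_7 = 10*382 + 301 = 4121, q_7 = 10*33 + 26 = 356.
  i=8: a_8=1, p_8 = 1*4121 + 382 = 4503, q_8 = 1*356 + 33 = 389.
  i=9: a_9=3, p_9 = 3*4503 + 4121 = 17630, q_9 = 3*389 + 356 = 1523.
  i=10: a_10=1, p_10 = 1*17630 + 4503 = 22133, q_10 = 1*1523 + 389 = 1912.
  i=11: a_11=2, p_11 = 2*22133 + 17630 = 61896, q_11 = 2*1912 + 1523 = 5347.
  i=12: a_12=1, p_12 = 1*61896 + 22133 = 84029, q_12 = 1*5347 + 1912 = 7259.
  i=13: a_13=1, p_13 = 1*84029 + 61896 = 145925, q_13 = 1*7259 + 5347 = 12606.
Check: 145925^2 - 134*12606^2 = 21294105625 - 21294105624 = 1, so (x, y) = (145925, 12606) solves the equation, and by the theorem it is the least positive solution.

(x, y) = (145925, 12606)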